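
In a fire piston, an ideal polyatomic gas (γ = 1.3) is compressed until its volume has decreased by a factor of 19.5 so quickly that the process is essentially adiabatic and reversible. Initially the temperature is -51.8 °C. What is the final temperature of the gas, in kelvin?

T₂ ≈ 540 K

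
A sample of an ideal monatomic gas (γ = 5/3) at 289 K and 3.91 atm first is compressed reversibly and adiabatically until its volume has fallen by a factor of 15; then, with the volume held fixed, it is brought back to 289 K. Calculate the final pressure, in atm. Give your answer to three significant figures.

P₃ ≈ 58.6 atm

Adiabatic step (PV^γ = const): P₂ = 3.91×15^(5/3) = 356.7 atm; T₂ = 289×15^(2/3) = 1758 K.
Isochoric: P₃ = P₂(T₃/T₂) = 356.7 × (289/1758) = 58.65 atm.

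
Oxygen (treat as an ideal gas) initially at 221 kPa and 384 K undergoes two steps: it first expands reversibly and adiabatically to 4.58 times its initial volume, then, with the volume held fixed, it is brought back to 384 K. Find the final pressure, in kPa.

P₃ ≈ 48.3 kPa

For a diatomic ideal gas γ = 7/5.
Adiabatic step (PV^γ = const): P₂ = 221×(1/4.58)^(7/5) = 26.25 kPa; T₂ = 384×(1/4.58)^(2/5) = 208.9 K.
Isochoric: P₃ = P₂(T₃/T₂) = 26.25 × (384/208.9) = 48.25 kPa.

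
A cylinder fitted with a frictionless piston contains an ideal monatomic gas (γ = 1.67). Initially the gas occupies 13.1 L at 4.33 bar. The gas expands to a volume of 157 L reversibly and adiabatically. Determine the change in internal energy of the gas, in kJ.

ΔU ≈ -6.86 kJ

P₂ = P₁(V₁/V₂)^γ = 4.33×(13.1/157)^(1.67) = 0.06842 bar.
For a reversible adiabat, W_by_gas = (P₁V₁ − P₂V₂)/(γ−1).
W_by = (433000×0.0131 − 6842×0.157) / (0.67) = 6863 J.
Q = 0 ⇒ ΔU = −W_by = -6863 J.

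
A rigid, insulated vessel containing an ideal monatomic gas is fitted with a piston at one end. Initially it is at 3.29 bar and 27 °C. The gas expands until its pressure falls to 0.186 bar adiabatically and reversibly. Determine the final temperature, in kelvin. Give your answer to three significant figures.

T₂ ≈ 95.1 K

Along an adiabat T P^((1−γ)/γ) is constant, so T₂ = T₁ (P₂/P₁)^((γ−1)/γ).
For a monatomic ideal gas γ = 5/3, so (γ−1)/γ = 2/5.
T₁ = 27 °C = 300.1 K.
T₂ = 300.1 × (0.186/3.29)^(2/5) = 95.12 K.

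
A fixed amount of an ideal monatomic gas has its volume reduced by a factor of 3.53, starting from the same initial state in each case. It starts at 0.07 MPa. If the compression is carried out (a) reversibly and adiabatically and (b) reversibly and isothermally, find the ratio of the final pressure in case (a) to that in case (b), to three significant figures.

For a monatomic ideal gas γ = 5/3.
Isothermal: P_b = P₁(V₁/V₂) = 0.07×3.53.
Adiabatic: P_a = P₁(V₁/V₂)^γ = 0.07×3.53^(5/3).
P_a/P_b = (V₁/V₂)^(γ−1) = 3.53^(2/3) = 2.318.

P_adiabatic / P_isothermal ≈ 2.32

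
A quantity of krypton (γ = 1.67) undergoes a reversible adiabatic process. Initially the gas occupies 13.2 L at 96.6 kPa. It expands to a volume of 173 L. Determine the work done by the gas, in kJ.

W ≈ 1.56 kJ

P₂ = P₁(V₁/V₂)^γ = 96.6×(13.2/173)^(1.67) = 1.315 kPa.
For a reversible adiabat, W_by_gas = (P₁V₁ − P₂V₂)/(γ−1).
W_by = (96600×0.0132 − 1315×0.173) / (0.67) = 1564 J.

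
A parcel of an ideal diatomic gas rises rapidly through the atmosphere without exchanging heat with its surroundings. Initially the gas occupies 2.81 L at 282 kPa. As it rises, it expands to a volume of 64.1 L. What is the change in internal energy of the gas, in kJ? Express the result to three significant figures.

ΔU ≈ -1.41 kJ

γ = 7/5 for a diatomic ideal gas.
P₂ = P₁(V₁/V₂)^γ = 282×(2.81/64.1)^(7/5) = 3.539 kPa.
For a reversible adiabat, W_by_gas = (P₁V₁ − P₂V₂)/(γ−1).
W_by = (282000×0.00281 − 3539×0.0641) / (2/5) = 1414 J.
Q = 0 ⇒ ΔU = −W_by = -1414 J.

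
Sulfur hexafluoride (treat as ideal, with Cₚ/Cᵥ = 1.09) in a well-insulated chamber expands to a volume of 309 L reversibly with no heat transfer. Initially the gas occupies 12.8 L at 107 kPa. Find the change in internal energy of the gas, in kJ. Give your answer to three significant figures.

P₂ = P₁(V₁/V₂)^γ = 107×(12.8/309)^(1.09) = 3.328 kPa.
For a reversible adiabat, W_by_gas = (P₁V₁ − P₂V₂)/(γ−1).
W_by = (107000×0.0128 − 3328×0.309) / (0.09) = 3792 J.
Q = 0 ⇒ ΔU = −W_by = -3792 J.

ΔU ≈ -3.79 kJ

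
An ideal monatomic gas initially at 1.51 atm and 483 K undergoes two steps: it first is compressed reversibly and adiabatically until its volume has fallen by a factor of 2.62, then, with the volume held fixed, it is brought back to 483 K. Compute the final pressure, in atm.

For a monatomic ideal gas γ = 5/3.
Adiabatic step (PV^γ = const): P₂ = 1.51×2.62^(5/3) = 7.519 atm; T₂ = 483×2.62^(2/3) = 917.9 K.
Isochoric: P₃ = P₂(T₃/T₂) = 7.519 × (483/917.9) = 3.956 atm.

P₃ ≈ 3.96 atm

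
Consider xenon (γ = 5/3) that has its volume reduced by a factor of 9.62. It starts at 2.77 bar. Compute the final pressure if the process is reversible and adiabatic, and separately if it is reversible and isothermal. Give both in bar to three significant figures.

adiabatic: 121 bar; isothermal: 26.6 bar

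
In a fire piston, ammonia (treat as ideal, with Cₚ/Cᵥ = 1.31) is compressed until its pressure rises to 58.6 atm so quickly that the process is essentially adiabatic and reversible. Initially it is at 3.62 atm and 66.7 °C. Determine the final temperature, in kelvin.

T₂ ≈ 657 K

Adiabatic: T₂/T₁ = (P₂/P₁)^((γ−1)/γ).
T₁ = 66.7 °C = 339.8 K.
T₂ = 339.8 × (58.6/3.62)^(0.237) = 656.8 K.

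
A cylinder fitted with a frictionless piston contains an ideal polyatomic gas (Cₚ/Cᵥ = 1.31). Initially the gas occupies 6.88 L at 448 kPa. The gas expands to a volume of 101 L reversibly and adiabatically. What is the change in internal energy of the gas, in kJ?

ΔU ≈ -5.62 kJ

P₂ = P₁(V₁/V₂)^γ = 448×(6.88/101)^(1.31) = 13.27 kPa.
For a reversible adiabat, W_by_gas = (P₁V₁ − P₂V₂)/(γ−1).
W_by = (448000×0.00688 − 13270×0.101) / (0.31) = 5619 J.
Q = 0 ⇒ ΔU = −W_by = -5619 J.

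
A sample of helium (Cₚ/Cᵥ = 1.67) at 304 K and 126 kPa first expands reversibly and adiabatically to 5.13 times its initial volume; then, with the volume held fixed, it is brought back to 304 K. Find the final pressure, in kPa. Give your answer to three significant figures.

Adiabatic step (PV^γ = const): P₂ = 126×(1/5.13)^(1.67) = 8.212 kPa; T₂ = 304×(1/5.13)^(0.67) = 101.6 K.
Isochoric: P₃ = P₂(T₃/T₂) = 8.212 × (304/101.6) = 24.56 kPa.

P₃ ≈ 24.6 kPa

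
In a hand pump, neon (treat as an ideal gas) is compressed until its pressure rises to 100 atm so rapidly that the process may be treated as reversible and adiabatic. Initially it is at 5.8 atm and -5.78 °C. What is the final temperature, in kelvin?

T₂ ≈ 835 K

Along an adiabat T P^((1−γ)/γ) is constant, so T₂ = T₁ (P₂/P₁)^((γ−1)/γ).
For a monatomic ideal gas γ = 5/3, so (γ−1)/γ = 2/5.
T₁ = -5.78 °C = 267.4 K.
T₂ = 267.4 × (100/5.8)^(2/5) = 835.1 K.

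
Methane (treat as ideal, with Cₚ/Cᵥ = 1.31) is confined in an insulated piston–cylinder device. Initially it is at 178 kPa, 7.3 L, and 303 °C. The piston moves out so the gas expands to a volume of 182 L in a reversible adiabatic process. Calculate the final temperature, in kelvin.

T₂ ≈ 213 K

Adiabatic: T₁V₁^(γ−1) = T₂V₂^(γ−1) ⇒ T₂ = T₁ (V₁/V₂)^(γ−1).
T₁ = 303 °C = 576.1 K.
T₂ = 576.1 × (7.3/182)^(0.31) = 212.6 K.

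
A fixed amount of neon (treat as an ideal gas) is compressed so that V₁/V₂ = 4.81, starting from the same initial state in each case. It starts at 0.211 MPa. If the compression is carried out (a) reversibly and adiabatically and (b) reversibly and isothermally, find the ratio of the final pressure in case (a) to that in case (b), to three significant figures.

P_adiabatic / P_isothermal ≈ 2.85

For a monatomic ideal gas γ = 5/3.
Isothermal: P_b = P₁(V₁/V₂) = 0.211×4.81.
Adiabatic: P_a = P₁(V₁/V₂)^γ = 0.211×4.81^(5/3).
P_a/P_b = (V₁/V₂)^(γ−1) = 4.81^(2/3) = 2.849.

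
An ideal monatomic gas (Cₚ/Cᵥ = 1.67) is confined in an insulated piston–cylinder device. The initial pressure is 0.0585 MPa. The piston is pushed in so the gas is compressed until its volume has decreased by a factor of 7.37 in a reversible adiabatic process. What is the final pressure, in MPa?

Adiabatic: P₁V₁^γ = P₂V₂^γ ⇒ P₂ = P₁ (V₁/V₂)^γ.
P₂ = 0.0585 × 7.37^(1.67) = 1.644 MPa.

P₂ ≈ 1.64 MPa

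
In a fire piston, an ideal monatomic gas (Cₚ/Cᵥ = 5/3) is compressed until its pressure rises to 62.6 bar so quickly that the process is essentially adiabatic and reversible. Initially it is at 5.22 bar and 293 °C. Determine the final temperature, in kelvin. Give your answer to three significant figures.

T₂ ≈ 1530 K

Adiabatic: T₂/T₁ = (P₂/P₁)^((γ−1)/γ).
T₁ = 293 °C = 566.1 K.
T₂ = 566.1 × (62.6/5.22)^(2/5) = 1529 K.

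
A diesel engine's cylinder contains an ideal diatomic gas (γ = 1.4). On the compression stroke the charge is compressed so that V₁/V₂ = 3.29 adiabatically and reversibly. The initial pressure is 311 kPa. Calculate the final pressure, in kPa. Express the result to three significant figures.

P₂ ≈ 1650 kPa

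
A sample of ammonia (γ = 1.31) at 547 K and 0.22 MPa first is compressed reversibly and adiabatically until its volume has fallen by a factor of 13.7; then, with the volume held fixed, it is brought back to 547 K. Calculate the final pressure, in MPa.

Adiabatic step (PV^γ = const): P₂ = 0.22×13.7^(1.31) = 6.785 MPa; T₂ = 547×13.7^(0.31) = 1231 K.
Isochoric: P₃ = P₂(T₃/T₂) = 6.785 × (547/1231) = 3.014 MPa.

P₃ ≈ 3.01 MPa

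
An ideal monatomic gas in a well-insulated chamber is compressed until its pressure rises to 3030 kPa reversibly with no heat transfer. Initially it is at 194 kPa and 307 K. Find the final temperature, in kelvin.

T₂ ≈ 922 K

Along an adiabat T P^((1−γ)/γ) is constant, so T₂ = T₁ (P₂/P₁)^((γ−1)/γ).
For a monatomic ideal gas γ = 5/3, so (γ−1)/γ = 2/5.
T₂ = 307 × (3030/194)^(2/5) = 921.7 K.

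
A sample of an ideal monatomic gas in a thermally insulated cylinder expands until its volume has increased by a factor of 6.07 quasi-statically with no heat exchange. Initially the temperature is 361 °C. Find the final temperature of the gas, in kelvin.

T₂ ≈ 191 K

Adiabatic: T₁V₁^(γ−1) = T₂V₂^(γ−1) ⇒ T₂ = T₁ (V₁/V₂)^(γ−1).
For a monatomic ideal gas γ = 5/3, so γ−1 = 2/3.
T₁ = 361 °C = 634.1 K.
T₂ = 634.1 × (1/6.07)^(2/3) = 190.6 K.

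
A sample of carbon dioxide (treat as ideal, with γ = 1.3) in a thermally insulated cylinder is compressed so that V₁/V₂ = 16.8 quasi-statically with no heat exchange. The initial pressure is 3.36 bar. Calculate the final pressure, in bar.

P₂ ≈ 132 bar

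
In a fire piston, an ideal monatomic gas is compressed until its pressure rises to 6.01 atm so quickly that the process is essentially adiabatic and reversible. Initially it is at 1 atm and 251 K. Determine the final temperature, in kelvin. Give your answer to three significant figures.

T₂ ≈ 514 K

Adiabatic: T₂/T₁ = (P₂/P₁)^((γ−1)/γ).
For a monatomic ideal gas γ = 5/3, so (γ−1)/γ = 2/5.
T₂ = 251 × (6.01/1)^(2/5) = 514.3 K.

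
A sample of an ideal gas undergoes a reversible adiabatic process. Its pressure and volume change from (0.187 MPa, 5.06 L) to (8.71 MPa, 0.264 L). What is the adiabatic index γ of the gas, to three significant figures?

γ ≈ 1.30

PV^γ = const ⇒ γ = ln(P₂/P₁) / ln(V₁/V₂).
γ = ln(8.71/0.187) / ln(5.06/0.264) = 1.301.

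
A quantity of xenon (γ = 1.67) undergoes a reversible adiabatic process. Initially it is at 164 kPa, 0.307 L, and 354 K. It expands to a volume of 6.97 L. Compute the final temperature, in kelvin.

Adiabatic: T₁V₁^(γ−1) = T₂V₂^(γ−1) ⇒ T₂ = T₁ (V₁/V₂)^(γ−1).
T₂ = 354 × (0.307/6.97)^(0.67) = 43.69 K.

T₂ ≈ 43.7 K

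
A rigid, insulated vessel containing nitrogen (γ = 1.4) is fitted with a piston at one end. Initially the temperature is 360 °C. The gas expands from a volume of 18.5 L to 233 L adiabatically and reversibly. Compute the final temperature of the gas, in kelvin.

For a reversible adiabat TV^(γ−1) is constant, so T₂ = T₁ (V₁/V₂)^(γ−1).
T₁ = 360 °C = 633.1 K.
T₂ = 633.1 × (18.5/233)^(0.4) = 229.8 K.

T₂ ≈ 230 K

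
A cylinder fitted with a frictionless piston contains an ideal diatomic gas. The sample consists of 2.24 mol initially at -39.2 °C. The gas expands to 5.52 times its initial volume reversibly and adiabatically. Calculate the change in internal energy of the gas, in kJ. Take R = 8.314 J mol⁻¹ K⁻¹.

ΔU ≈ -5.39 kJ

For a reversible adiabat TV^(γ−1) is constant, so T₂ = T₁ (V₁/V₂)^(γ−1).
γ = 7/5 for a diatomic ideal gas, so γ−1 = 2/5.
T₁ = -39.2 °C = 233.9 K.
T₂ = 233.9 × (1/5.52)^(2/5) = 118.1 K.
Q = 0, so ΔU = W_on_gas = nCᵥΔT with Cᵥ = R/(γ−1) = 20.79 J/(mol·K).
ΔU = 2.24 × 20.79 × (118.1 − 233.9) = -5393 J.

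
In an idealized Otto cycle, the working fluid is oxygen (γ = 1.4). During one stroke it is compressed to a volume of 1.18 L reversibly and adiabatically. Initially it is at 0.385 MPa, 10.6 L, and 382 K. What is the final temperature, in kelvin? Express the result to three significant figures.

T₂ ≈ 919 K

Adiabatic: T₁V₁^(γ−1) = T₂V₂^(γ−1) ⇒ T₂ = T₁ (V₁/V₂)^(γ−1).
T₂ = 382 × (10.6/1.18)^(0.4) = 919.2 K.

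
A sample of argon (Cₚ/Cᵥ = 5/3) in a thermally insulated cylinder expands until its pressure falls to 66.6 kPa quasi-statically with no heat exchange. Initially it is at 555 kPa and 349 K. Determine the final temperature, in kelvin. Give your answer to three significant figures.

T₂ ≈ 149 K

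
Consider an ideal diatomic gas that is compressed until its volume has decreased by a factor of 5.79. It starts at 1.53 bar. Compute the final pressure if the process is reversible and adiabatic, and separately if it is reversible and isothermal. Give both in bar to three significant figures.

adiabatic: 17.9 bar; isothermal: 8.86 bar

For a diatomic ideal gas γ = 7/5.
Isothermal: P₂ = P₁(V₁/V₂) = 1.53×5.79 = 8.859 bar.
Adiabatic: P₂ = P₁(V₁/V₂)^γ = 1.53×5.79^(7/5) = 17.88 bar.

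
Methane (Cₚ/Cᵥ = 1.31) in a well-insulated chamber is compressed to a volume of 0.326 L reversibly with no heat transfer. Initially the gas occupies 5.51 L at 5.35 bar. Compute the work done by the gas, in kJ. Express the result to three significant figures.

W ≈ -13.3 kJ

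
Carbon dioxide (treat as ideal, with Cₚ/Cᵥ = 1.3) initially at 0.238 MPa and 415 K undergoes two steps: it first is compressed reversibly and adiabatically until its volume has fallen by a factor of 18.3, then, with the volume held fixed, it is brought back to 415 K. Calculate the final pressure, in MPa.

Adiabatic step (PV^γ = const): P₂ = 0.238×18.3^(1.3) = 10.42 MPa; T₂ = 415×18.3^(0.3) = 992.6 K.
Isochoric: P₃ = P₂(T₃/T₂) = 10.42 × (415/992.6) = 4.355 MPa.

P₃ ≈ 4.36 MPa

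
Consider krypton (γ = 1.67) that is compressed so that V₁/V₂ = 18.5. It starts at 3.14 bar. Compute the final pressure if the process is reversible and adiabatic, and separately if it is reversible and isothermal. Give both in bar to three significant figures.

Isothermal: P₂ = P₁(V₁/V₂) = 3.14×18.5 = 58.09 bar.
Adiabatic: P₂ = P₁(V₁/V₂)^γ = 3.14×18.5^(1.67) = 410.3 bar.

adiabatic: 410 bar; isothermal: 58.1 bar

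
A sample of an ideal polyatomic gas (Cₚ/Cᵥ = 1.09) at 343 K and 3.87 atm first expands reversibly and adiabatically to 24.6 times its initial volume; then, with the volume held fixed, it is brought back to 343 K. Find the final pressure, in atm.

Adiabatic step (PV^γ = const): P₂ = 3.87×(1/24.6)^(1.09) = 0.1179 atm; T₂ = 343×(1/24.6)^(0.09) = 257.1 K.
Isochoric: P₃ = P₂(T₃/T₂) = 0.1179 × (343/257.1) = 0.1573 atm.

P₃ ≈ 0.157 atm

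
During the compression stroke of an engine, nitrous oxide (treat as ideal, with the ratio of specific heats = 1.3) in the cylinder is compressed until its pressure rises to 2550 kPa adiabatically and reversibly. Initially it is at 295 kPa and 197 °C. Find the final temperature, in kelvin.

T₂ ≈ 773 K

Along an adiabat T P^((1−γ)/γ) is constant, so T₂ = T₁ (P₂/P₁)^((γ−1)/γ).
T₁ = 197 °C = 470.1 K.
T₂ = 470.1 × (2550/295)^(0.231) = 773.4 K.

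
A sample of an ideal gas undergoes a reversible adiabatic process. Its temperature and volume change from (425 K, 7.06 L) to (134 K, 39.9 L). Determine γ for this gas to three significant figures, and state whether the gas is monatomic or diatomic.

γ ≈ 1.67; monatomic

TV^(γ−1) = const ⇒ γ − 1 = ln(T₂/T₁) / ln(V₁/V₂).
γ = 1 + ln(134/425) / ln(7.06/39.9) = 1.666.
γ ≈ 1.67 is close to 5/3, so the gas is monatomic.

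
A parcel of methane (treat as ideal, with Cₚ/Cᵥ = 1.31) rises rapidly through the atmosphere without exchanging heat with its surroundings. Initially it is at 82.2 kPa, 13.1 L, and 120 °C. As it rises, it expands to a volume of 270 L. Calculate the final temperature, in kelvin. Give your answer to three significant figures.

T₂ ≈ 154 K

For a reversible adiabat TV^(γ−1) is constant, so T₂ = T₁ (V₁/V₂)^(γ−1).
T₁ = 120 °C = 393.1 K.
T₂ = 393.1 × (13.1/270)^(0.31) = 153.9 K.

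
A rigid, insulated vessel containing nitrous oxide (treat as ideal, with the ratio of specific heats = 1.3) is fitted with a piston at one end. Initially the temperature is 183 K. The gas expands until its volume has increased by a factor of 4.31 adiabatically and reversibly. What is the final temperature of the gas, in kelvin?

Adiabatic: T₁V₁^(γ−1) = T₂V₂^(γ−1) ⇒ T₂ = T₁ (V₁/V₂)^(γ−1).
T₂ = 183 × (1/4.31)^(0.3) = 118.1 K.

T₂ ≈ 118 K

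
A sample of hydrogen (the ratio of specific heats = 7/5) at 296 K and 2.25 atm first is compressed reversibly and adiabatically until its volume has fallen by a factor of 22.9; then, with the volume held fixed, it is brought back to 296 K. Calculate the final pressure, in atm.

Adiabatic step (PV^γ = const): P₂ = 2.25×22.9^(7/5) = 180.3 atm; T₂ = 296×22.9^(2/5) = 1036 K.
Isochoric: P₃ = P₂(T₃/T₂) = 180.3 × (296/1036) = 51.52 atm.

P₃ ≈ 51.5 atm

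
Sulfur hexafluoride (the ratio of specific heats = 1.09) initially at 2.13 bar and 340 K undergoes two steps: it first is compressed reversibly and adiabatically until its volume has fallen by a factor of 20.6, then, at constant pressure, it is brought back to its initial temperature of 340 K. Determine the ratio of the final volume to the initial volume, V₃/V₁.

Adiabatic step: V₂/V₁ = 0.04854; T₂ = T₁·20.6^(0.09) = 446.4 K.
Isobaric step: V₃/V₂ = T₃/T₂ = 340/446.4.
V₃/V₁ = (V₂/V₁)(V₃/V₂) = 0.04854 × (340/446.4) = 0.03697.

V₃/V₁ ≈ 0.0370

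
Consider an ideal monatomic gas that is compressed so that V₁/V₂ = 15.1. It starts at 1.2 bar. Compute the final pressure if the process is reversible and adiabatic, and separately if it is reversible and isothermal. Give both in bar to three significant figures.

adiabatic: 111 bar; isothermal: 18.1 bar

For a monatomic ideal gas γ = 5/3.
Isothermal: P₂ = P₁(V₁/V₂) = 1.2×15.1 = 18.12 bar.
Adiabatic: P₂ = P₁(V₁/V₂)^γ = 1.2×15.1^(5/3) = 110.7 bar.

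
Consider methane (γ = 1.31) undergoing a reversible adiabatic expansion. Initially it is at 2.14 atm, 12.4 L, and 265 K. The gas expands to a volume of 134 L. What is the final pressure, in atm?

P₂ ≈ 0.0947 atm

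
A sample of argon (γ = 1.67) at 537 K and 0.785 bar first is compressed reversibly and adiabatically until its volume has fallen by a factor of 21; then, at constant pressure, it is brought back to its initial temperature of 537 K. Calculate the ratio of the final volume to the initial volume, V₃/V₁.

V₃/V₁ ≈ 0.00619

Adiabatic step: V₂/V₁ = 0.04762; T₂ = T₁·21^(0.67) = 4129 K.
Isobaric step: V₃/V₂ = T₃/T₂ = 537/4129.
V₃/V₁ = (V₂/V₁)(V₃/V₂) = 0.04762 × (537/4129) = 0.006193.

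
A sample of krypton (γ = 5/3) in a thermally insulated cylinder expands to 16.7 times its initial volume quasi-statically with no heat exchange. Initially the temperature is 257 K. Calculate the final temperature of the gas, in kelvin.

Adiabatic: T₁V₁^(γ−1) = T₂V₂^(γ−1) ⇒ T₂ = T₁ (V₁/V₂)^(γ−1).
T₂ = 257 × (1/16.7)^(2/3) = 39.34 K.

T₂ ≈ 39.3 K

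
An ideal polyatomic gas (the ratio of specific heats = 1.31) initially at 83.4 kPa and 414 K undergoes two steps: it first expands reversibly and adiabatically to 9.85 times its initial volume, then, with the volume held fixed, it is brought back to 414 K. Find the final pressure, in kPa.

P₃ ≈ 8.47 kPa

Adiabatic step (PV^γ = const): P₂ = 83.4×(1/9.85)^(1.31) = 4.166 kPa; T₂ = 414×(1/9.85)^(0.31) = 203.7 K.
Isochoric: P₃ = P₂(T₃/T₂) = 4.166 × (414/203.7) = 8.467 kPa.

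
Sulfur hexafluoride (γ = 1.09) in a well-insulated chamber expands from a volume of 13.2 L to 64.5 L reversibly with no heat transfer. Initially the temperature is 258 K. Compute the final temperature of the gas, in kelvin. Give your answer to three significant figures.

T₂ ≈ 224 K

For a reversible adiabat TV^(γ−1) is constant, so T₂ = T₁ (V₁/V₂)^(γ−1).
T₂ = 258 × (13.2/64.5)^(0.09) = 223.7 K.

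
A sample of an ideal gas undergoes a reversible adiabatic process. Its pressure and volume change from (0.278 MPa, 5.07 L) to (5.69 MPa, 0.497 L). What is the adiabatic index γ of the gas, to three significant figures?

γ ≈ 1.30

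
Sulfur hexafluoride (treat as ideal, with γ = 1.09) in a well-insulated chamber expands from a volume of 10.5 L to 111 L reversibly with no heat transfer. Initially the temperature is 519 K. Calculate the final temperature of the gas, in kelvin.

Adiabatic: T₁V₁^(γ−1) = T₂V₂^(γ−1) ⇒ T₂ = T₁ (V₁/V₂)^(γ−1).
T₂ = 519 × (10.5/111)^(0.09) = 419.8 K.

T₂ ≈ 420 K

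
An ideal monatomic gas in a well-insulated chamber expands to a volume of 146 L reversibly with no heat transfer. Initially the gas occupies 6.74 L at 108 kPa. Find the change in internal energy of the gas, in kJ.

ΔU ≈ -0.951 kJ

γ = 5/3 for a monatomic ideal gas.
P₂ = P₁(V₁/V₂)^γ = 108×(6.74/146)^(5/3) = 0.6416 kPa.
For a reversible adiabat, W_by_gas = (P₁V₁ − P₂V₂)/(γ−1).
W_by = (108000×0.00674 − 641.6×0.146) / (2/3) = 951.4 J.
Q = 0 ⇒ ΔU = −W_by = -951.4 J.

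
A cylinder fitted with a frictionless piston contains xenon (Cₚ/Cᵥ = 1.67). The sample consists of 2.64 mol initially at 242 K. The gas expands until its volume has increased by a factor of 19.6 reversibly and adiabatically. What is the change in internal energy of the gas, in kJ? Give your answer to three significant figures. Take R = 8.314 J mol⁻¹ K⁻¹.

Adiabatic: T₁V₁^(γ−1) = T₂V₂^(γ−1) ⇒ T₂ = T₁ (V₁/V₂)^(γ−1).
T₂ = 242 × (1/19.6)^(0.67) = 32.96 K.
Q = 0, so ΔU = W_on_gas = nCᵥΔT with Cᵥ = R/(γ−1) = 12.41 J/(mol·K).
ΔU = 2.64 × 12.41 × (32.96 − 242) = -6848 J.

ΔU ≈ -6.85 kJ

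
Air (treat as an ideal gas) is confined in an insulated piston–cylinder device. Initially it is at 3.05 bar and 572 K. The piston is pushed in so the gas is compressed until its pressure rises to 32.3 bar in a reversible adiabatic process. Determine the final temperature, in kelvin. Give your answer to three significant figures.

Adiabatic: T₂/T₁ = (P₂/P₁)^((γ−1)/γ).
For a diatomic ideal gas γ = 7/5, so (γ−1)/γ = 2/7.
T₂ = 572 × (32.3/3.05)^(2/7) = 1123 K.

T₂ ≈ 1120 K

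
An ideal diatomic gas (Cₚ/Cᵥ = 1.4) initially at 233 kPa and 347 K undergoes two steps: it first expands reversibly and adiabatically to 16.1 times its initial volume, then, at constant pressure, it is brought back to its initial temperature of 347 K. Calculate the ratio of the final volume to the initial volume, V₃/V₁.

V₃/V₁ ≈ 48.9

Adiabatic step: V₂/V₁ = 16.1; T₂ = T₁·(1/16.1)^(0.4) = 114.2 K.
Isobaric step: V₃/V₂ = T₃/T₂ = 347/114.2.
V₃/V₁ = (V₂/V₁)(V₃/V₂) = 16.1 × (347/114.2) = 48.93.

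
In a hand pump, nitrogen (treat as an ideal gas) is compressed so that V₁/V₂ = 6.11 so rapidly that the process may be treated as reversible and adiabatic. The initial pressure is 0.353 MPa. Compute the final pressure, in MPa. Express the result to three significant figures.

P₂ ≈ 4.45 MPa

Adiabatic: P₁V₁^γ = P₂V₂^γ ⇒ P₂ = P₁ (V₁/V₂)^γ.
For a diatomic ideal gas γ = 7/5.
P₂ = 0.353 × 6.11^(7/5) = 4.449 MPa.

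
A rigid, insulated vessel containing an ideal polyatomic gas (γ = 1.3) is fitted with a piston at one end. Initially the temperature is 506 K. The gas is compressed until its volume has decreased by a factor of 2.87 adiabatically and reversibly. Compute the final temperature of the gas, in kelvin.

T₂ ≈ 694 K

Adiabatic: T₁V₁^(γ−1) = T₂V₂^(γ−1) ⇒ T₂ = T₁ (V₁/V₂)^(γ−1).
T₂ = 506 × 2.87^(0.3) = 694.2 K.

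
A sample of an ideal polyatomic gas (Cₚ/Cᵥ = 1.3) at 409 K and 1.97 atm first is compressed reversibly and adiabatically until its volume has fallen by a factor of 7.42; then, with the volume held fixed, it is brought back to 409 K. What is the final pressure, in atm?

Adiabatic step (PV^γ = const): P₂ = 1.97×7.42^(1.3) = 26.67 atm; T₂ = 409×7.42^(0.3) = 746.2 K.
Isochoric: P₃ = P₂(T₃/T₂) = 26.67 × (409/746.2) = 14.62 atm.

P₃ ≈ 14.6 atm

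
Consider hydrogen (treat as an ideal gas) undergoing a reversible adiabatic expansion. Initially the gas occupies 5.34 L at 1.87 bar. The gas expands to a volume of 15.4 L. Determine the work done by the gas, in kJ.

γ = 7/5 for a diatomic ideal gas.
P₂ = P₁(V₁/V₂)^γ = 1.87×(5.34/15.4)^(7/5) = 0.4245 bar.
For a reversible adiabat, W_by_gas = (P₁V₁ − P₂V₂)/(γ−1).
W_by = (187000×0.00534 − 42450×0.0154) / (2/5) = 862.2 J.

W ≈ 0.862 kJ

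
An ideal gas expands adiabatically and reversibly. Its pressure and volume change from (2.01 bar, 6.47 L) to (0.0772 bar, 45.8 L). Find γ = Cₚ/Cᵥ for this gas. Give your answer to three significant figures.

γ ≈ 1.67

PV^γ = const ⇒ γ = ln(P₂/P₁) / ln(V₁/V₂).
γ = ln(0.0772/2.01) / ln(6.47/45.8) = 1.665.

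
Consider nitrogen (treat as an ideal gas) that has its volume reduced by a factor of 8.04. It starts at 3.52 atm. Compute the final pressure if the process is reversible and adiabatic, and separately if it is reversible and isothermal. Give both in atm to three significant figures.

For a diatomic ideal gas γ = 7/5.
Isothermal: P₂ = P₁(V₁/V₂) = 3.52×8.04 = 28.3 atm.
Adiabatic: P₂ = P₁(V₁/V₂)^γ = 3.52×8.04^(7/5) = 65.15 atm.

adiabatic: 65.1 atm; isothermal: 28.3 atm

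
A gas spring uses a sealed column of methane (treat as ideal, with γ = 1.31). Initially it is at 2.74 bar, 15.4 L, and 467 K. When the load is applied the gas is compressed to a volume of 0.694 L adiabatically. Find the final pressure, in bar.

P₂ ≈ 159 bar

Since PV^γ is constant along a reversible adiabat, P₂ = P₁ (V₁/V₂)^γ.
P₂ = 2.74 × (15.4/0.694)^(1.31) = 158.9 bar.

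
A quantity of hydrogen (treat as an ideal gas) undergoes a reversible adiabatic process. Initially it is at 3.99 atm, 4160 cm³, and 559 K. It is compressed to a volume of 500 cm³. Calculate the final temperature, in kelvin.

T₂ ≈ 1300 K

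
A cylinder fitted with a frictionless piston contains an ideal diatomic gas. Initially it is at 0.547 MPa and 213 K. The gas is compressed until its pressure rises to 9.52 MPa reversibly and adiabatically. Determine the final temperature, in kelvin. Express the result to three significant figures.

T₂ ≈ 482 K

Adiabatic: T₂/T₁ = (P₂/P₁)^((γ−1)/γ).
For a diatomic ideal gas γ = 7/5, so (γ−1)/γ = 2/7.
T₂ = 213 × (9.52/0.547)^(2/7) = 481.8 K.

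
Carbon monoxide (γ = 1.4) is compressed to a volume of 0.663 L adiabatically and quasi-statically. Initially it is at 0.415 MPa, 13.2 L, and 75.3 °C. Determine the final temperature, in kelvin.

T₂ ≈ 1150 K

Adiabatic: T₁V₁^(γ−1) = T₂V₂^(γ−1) ⇒ T₂ = T₁ (V₁/V₂)^(γ−1).
T₁ = 75.3 °C = 348.4 K.
T₂ = 348.4 × (13.2/0.663)^(0.4) = 1153 K.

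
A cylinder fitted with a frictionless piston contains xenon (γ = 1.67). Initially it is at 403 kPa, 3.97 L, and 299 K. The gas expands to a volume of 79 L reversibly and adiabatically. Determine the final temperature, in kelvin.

Adiabatic: T₁V₁^(γ−1) = T₂V₂^(γ−1) ⇒ T₂ = T₁ (V₁/V₂)^(γ−1).
T₂ = 299 × (3.97/79)^(0.67) = 40.31 K.

T₂ ≈ 40.3 K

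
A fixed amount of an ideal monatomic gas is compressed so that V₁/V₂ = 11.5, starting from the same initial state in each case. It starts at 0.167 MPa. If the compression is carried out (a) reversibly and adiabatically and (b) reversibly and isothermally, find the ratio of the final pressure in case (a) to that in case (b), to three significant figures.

P_adiabatic / P_isothermal ≈ 5.09

For a monatomic ideal gas γ = 5/3.
Isothermal: P_b = P₁(V₁/V₂) = 0.167×11.5.
Adiabatic: P_a = P₁(V₁/V₂)^γ = 0.167×11.5^(5/3).
P_a/P_b = (V₁/V₂)^(γ−1) = 11.5^(2/3) = 5.095.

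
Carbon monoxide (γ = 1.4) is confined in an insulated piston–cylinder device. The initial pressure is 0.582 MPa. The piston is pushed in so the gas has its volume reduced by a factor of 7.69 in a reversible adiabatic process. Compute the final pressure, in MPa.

P₂ ≈ 10.1 MPa

Adiabatic: P₁V₁^γ = P₂V₂^γ ⇒ P₂ = P₁ (V₁/V₂)^γ.
P₂ = 0.582 × 7.69^(1.4) = 10.12 MPa.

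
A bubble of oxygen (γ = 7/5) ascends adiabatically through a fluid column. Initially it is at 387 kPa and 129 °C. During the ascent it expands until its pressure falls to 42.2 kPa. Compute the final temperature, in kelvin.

T₂ ≈ 214 K

Adiabatic: T₂/T₁ = (P₂/P₁)^((γ−1)/γ).
T₁ = 129 °C = 402.1 K.
T₂ = 402.1 × (42.2/387)^(2/7) = 213.5 K.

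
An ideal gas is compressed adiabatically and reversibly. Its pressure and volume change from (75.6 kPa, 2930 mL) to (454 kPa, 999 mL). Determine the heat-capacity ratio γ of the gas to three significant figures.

PV^γ = const ⇒ γ = ln(P₂/P₁) / ln(V₁/V₂).
γ = ln(454/75.6) / ln(2930/999) = 1.666.

γ ≈ 1.67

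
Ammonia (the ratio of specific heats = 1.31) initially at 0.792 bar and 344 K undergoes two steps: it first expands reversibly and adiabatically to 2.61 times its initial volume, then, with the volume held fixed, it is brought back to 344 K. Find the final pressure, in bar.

Adiabatic step (PV^γ = const): P₂ = 0.792×(1/2.61)^(1.31) = 0.2254 bar; T₂ = 344×(1/2.61)^(0.31) = 255.5 K.
Isochoric: P₃ = P₂(T₃/T₂) = 0.2254 × (344/255.5) = 0.3034 bar.

P₃ ≈ 0.303 bar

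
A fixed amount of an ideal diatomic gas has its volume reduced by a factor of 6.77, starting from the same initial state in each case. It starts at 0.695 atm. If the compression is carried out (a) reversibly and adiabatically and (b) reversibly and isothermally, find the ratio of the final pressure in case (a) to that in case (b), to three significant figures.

For a diatomic ideal gas γ = 7/5.
Isothermal: P_b = P₁(V₁/V₂) = 0.695×6.77.
Adiabatic: P_a = P₁(V₁/V₂)^γ = 0.695×6.77^(7/5).
P_a/P_b = (V₁/V₂)^(γ−1) = 6.77^(2/5) = 2.149.

P_adiabatic / P_isothermal ≈ 2.15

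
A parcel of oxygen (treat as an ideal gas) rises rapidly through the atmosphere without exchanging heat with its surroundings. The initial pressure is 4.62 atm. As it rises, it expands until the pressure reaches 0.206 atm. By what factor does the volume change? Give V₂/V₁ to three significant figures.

V₂/V₁ ≈ 9.22

From PV^γ = const, V₂/V₁ = (P₁/P₂)^(1/γ).
For a diatomic ideal gas γ = 7/5.
V₂/V₁ = (4.62/0.206)^(5/7) = 9.222.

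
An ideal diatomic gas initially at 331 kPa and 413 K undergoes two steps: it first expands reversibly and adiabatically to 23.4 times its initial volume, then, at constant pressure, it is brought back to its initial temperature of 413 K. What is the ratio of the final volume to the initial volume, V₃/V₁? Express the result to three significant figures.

V₃/V₁ ≈ 82.6

For a diatomic ideal gas γ = 7/5.
Adiabatic step: V₂/V₁ = 23.4; T₂ = T₁·(1/23.4)^(2/5) = 117 K.
Isobaric step: V₃/V₂ = T₃/T₂ = 413/117.
V₃/V₁ = (V₂/V₁)(V₃/V₂) = 23.4 × (413/117) = 82.59.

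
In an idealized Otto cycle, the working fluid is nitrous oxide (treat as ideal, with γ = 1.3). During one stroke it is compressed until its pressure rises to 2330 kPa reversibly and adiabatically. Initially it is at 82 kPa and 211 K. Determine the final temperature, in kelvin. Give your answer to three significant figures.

T₂ ≈ 457 K

Adiabatic: T₂/T₁ = (P₂/P₁)^((γ−1)/γ).
T₂ = 211 × (2330/82)^(0.231) = 456.8 K.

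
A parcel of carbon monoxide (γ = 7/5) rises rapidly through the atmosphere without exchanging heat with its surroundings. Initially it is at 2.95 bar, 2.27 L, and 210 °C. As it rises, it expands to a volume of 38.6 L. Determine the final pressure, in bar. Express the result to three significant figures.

P₂ ≈ 0.0559 bar

Since PV^γ is constant along a reversible adiabat, P₂ = P₁ (V₁/V₂)^γ.
P₂ = 2.95 × (2.27/38.6)^(7/5) = 0.05585 bar.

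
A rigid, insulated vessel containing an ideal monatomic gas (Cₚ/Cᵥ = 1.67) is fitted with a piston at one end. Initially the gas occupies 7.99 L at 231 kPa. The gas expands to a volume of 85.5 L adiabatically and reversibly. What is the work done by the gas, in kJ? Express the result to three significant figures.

P₂ = P₁(V₁/V₂)^γ = 231×(7.99/85.5)^(1.67) = 4.41 kPa.
For a reversible adiabat, W_by_gas = (P₁V₁ − P₂V₂)/(γ−1).
W_by = (231000×0.00799 − 4410×0.0855) / (0.67) = 2192 J.

W ≈ 2.19 kJ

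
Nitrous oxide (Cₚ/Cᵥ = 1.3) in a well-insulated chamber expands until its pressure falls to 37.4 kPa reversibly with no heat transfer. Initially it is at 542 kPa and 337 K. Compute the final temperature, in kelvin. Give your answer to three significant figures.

T₂ ≈ 182 K

Along an adiabat T P^((1−γ)/γ) is constant, so T₂ = T₁ (P₂/P₁)^((γ−1)/γ).
T₂ = 337 × (37.4/542)^(0.231) = 181.8 K.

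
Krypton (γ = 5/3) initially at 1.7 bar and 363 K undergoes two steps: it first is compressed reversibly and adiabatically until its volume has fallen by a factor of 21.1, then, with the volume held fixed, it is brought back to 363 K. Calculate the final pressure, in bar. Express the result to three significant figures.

P₃ ≈ 35.9 bar

Adiabatic step (PV^γ = const): P₂ = 1.7×21.1^(5/3) = 273.9 bar; T₂ = 363×21.1^(2/3) = 2772 K.
Isochoric: P₃ = P₂(T₃/T₂) = 273.9 × (363/2772) = 35.87 bar.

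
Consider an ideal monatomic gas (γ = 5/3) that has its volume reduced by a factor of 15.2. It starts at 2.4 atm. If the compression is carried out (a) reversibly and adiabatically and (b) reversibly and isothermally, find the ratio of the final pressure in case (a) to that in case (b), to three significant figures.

P_adiabatic / P_isothermal ≈ 6.14

Isothermal: P_b = P₁(V₁/V₂) = 2.4×15.2.
Adiabatic: P_a = P₁(V₁/V₂)^γ = 2.4×15.2^(5/3).
P_a/P_b = (V₁/V₂)^(γ−1) = 15.2^(2/3) = 6.136.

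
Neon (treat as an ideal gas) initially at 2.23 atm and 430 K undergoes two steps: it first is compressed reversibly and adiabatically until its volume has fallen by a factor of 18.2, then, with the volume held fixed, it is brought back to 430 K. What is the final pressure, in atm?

For a monatomic ideal gas γ = 5/3.
Adiabatic step (PV^γ = const): P₂ = 2.23×18.2^(5/3) = 280.8 atm; T₂ = 430×18.2^(2/3) = 2975 K.
Isochoric: P₃ = P₂(T₃/T₂) = 280.8 × (430/2975) = 40.59 atm.

P₃ ≈ 40.6 atm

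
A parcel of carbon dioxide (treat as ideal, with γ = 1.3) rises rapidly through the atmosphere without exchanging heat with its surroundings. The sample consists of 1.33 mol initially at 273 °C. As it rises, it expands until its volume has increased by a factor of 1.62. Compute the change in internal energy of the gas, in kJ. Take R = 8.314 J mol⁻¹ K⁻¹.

For a reversible adiabat TV^(γ−1) is constant, so T₂ = T₁ (V₁/V₂)^(γ−1).
T₁ = 273 °C = 546.1 K.
T₂ = 546.1 × (1/1.62)^(0.3) = 472.6 K.
Q = 0, so ΔU = W_on_gas = nCᵥΔT with Cᵥ = R/(γ−1) = 27.71 J/(mol·K).
ΔU = 1.33 × 27.71 × (472.6 − 546.1) = -2712 J.

ΔU ≈ -2.71 kJ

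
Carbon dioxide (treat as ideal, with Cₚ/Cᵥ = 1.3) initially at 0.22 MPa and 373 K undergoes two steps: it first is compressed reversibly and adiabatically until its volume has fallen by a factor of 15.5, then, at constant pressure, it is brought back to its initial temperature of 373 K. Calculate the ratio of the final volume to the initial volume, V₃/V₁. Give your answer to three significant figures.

V₃/V₁ ≈ 0.0284

Adiabatic step: V₂/V₁ = 0.06452; T₂ = T₁·15.5^(0.3) = 848.8 K.
Isobaric step: V₃/V₂ = T₃/T₂ = 373/848.8.
V₃/V₁ = (V₂/V₁)(V₃/V₂) = 0.06452 × (373/848.8) = 0.02835.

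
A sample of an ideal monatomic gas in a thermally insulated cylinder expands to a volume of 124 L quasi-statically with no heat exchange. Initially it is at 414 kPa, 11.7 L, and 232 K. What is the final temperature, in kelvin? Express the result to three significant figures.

Adiabatic: T₁V₁^(γ−1) = T₂V₂^(γ−1) ⇒ T₂ = T₁ (V₁/V₂)^(γ−1).
γ = 5/3 for a monatomic ideal gas.
T₂ = 232 × (11.7/124)^(2/3) = 48.08 K.

T₂ ≈ 48.1 K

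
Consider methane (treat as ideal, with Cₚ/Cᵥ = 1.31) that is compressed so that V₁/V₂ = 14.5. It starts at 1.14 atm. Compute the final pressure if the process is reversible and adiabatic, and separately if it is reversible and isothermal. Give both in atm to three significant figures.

adiabatic: 37.9 atm; isothermal: 16.5 atm

Isothermal: P₂ = P₁(V₁/V₂) = 1.14×14.5 = 16.53 atm.
Adiabatic: P₂ = P₁(V₁/V₂)^γ = 1.14×14.5^(1.31) = 37.87 atm.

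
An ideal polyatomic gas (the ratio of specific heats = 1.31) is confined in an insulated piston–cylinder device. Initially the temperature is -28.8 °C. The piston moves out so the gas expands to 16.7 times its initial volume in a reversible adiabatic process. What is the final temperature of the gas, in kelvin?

T₂ ≈ 102 K

Adiabatic: T₁V₁^(γ−1) = T₂V₂^(γ−1) ⇒ T₂ = T₁ (V₁/V₂)^(γ−1).
T₁ = -28.8 °C = 244.3 K.
T₂ = 244.3 × (1/16.7)^(0.31) = 102.1 K.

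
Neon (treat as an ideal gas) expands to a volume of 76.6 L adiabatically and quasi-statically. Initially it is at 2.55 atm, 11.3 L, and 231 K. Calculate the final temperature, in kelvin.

T₂ ≈ 64.5 K

Adiabatic: T₁V₁^(γ−1) = T₂V₂^(γ−1) ⇒ T₂ = T₁ (V₁/V₂)^(γ−1).
γ = 5/3 for a monatomic ideal gas.
T₂ = 231 × (11.3/76.6)^(2/3) = 64.49 K.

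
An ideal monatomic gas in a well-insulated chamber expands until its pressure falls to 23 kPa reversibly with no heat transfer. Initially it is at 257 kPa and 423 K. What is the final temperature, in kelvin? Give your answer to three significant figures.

T₂ ≈ 161 K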